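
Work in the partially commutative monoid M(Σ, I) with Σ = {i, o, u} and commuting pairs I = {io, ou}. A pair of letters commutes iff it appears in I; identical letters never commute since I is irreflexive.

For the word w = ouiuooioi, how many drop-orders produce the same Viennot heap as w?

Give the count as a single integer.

126

#0=o has no predecessor
#1=u has no predecessor
#2=i depends on [1:u]
#3=u depends on [2:i]
#4=o depends on [0:o]
#5=o depends on [4:o]
#6=i depends on [3:u]
#7=o depends on [5:o]
#8=i depends on [6:i]
sources: [0:o, 1:u]
N(rest) = Σ N(rest − s) over sources s of rest; N(one piece) = 1:
  size 1 → [7]=1  [8]=1
  size 2 → [5,7]=1  [6,8]=1  [7,8]=2
  size 3 → [3,6,8]=1  [4,5,7]=1  [5,7,8]=3  [6,7,8]=3
  size 4 → [0,4,5,7]=1  [2,3,6,8]=1  [3,6,7,8]=4  [4,5,7,8]=4  [5,6,7,8]=6
  size 5 → [0,4,5,7,8]=5  [1,2,3,6,8]=1  [2,3,6,7,8]=5  [3,5,6,7,8]=10  [4,5,6,7,8]=10
  size 6 → [0,4,5,6,7,8]=15  [1,2,3,6,7,8]=6  [2,3,5,6,7,8]=15  [3,4,5,6,7,8]=20
  size 7 → [0,3,4,5,6,7,8]=35  [1,2,3,5,6,7,8]=21  [2,3,4,5,6,7,8]=35
  first=0(o) contributes 56
  first=1(u) contributes 70
|[w]| = 126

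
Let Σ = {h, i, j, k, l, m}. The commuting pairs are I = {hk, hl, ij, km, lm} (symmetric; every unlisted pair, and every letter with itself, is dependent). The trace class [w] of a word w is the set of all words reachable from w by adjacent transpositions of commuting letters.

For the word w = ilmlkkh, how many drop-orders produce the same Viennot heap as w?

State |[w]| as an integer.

0(i) covers ∅
1(l) covers 0:i
2(m) covers 0:i
3(l) covers 1:l
4(k) covers 3:l
5(k) covers 4:k
6(h) covers 2:m
floor of heap: 0:i
completions by unplaced set U, small U first (add the entries for U minus each lowest piece of U):
  |U|=1: {5}:1  {6}:1
  |U|=2: {2,6}:1  {4,5}:1  {5,6}:2
  |U|=3: {2,5,6}:3  {3,4,5}:1  {4,5,6}:3
  |U|=4: {1,3,4,5}:1  {2,4,5,6}:6  {3,4,5,6}:4
  |U|=5: {1,3,4,5,6}:5  {2,3,4,5,6}:10
  start at 0(i): 15

15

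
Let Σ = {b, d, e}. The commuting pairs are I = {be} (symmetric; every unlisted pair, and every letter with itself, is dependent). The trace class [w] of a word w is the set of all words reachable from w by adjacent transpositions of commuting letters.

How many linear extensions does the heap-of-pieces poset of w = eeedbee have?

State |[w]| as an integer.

drop 0:e onto floor
drop 1:e onto {0:e}
drop 2:e onto {1:e}
drop 3:d onto {2:e}
drop 4:b onto {3:d}
drop 5:e onto {3:d}
drop 6:e onto {5:e}
ground layer = {0:e}
drop-orders for the pieces not yet dropped (sum over which currently-grounded one goes next):
  1 to go: {4} 1  {6} 1
  2 to go: {4,6} 2  {5,6} 1
  3 to go: {4,5,6} 3
  4 to go: {3,4,5,6} 3
  5 to go: {2,3,4,5,6} 3
  if 0:e drops first: 3 orders

3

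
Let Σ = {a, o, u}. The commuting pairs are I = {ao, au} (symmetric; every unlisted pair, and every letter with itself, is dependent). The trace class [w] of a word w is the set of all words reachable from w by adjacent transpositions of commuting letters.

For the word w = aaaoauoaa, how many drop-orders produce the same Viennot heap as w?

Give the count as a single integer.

piece 0:a — minimal
piece 1:a rests on {0:a}
piece 2:a rests on {1:a}
piece 3:o — minimal
piece 4:a rests on {2:a}
piece 5:u rests on {3:o}
piece 6:o rests on {5:u}
piece 7:a rests on {4:a}
piece 8:a rests on {7:a}
minimal pieces: {0:a, 3:o}
ways to finish when only these pieces remain (= sum over removing one remaining piece with nothing left below it):
  1 left: {6}→1  {8}→1
  2 left: {5,6}→1  {6,8}→2  {7,8}→1
  3 left: {3,5,6}→1  {4,7,8}→1  {5,6,8}→3  {6,7,8}→3
  4 left: {2,4,7,8}→1  {3,5,6,8}→4  {4,6,7,8}→4  {5,6,7,8}→6
  5 left: {1,2,4,7,8}→1  {2,4,6,7,8}→5  {3,5,6,7,8}→10  {4,5,6,7,8}→10
  6 left: {0,1,2,4,7,8}→1  {1,2,4,6,7,8}→6  {2,4,5,6,7,8}→15  {3,4,5,6,7,8}→20
  7 left: {0,1,2,4,6,7,8}→7  {1,2,4,5,6,7,8}→21  {2,3,4,5,6,7,8}→35
  placing 0:a first → 56 extensions
  placing 3:o first → 28 extensions
total linear extensions = 84

84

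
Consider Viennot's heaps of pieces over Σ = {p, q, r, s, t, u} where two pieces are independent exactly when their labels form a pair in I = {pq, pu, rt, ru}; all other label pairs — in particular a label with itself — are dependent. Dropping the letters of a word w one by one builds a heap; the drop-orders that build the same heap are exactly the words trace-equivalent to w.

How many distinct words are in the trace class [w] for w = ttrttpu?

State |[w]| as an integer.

11

#0=t has no predecessor
#1=t depends on [0:t]
#2=r has no predecessor
#3=t depends on [1:t]
#4=t depends on [3:t]
#5=p depends on [2:r, 4:t]
#6=u depends on [4:t]
sources: [0:t, 2:r]
N(rest) = Σ N(rest − s) over sources s of rest; N(one piece) = 1:
  size 1 → [5]=1  [6]=1
  size 2 → [2,5]=1  [5,6]=2
  size 3 → [2,5,6]=3  [4,5,6]=2
  size 4 → [2,4,5,6]=5  [3,4,5,6]=2
  size 5 → [1,3,4,5,6]=2  [2,3,4,5,6]=7
  first=0(t) contributes 9
  first=2(r) contributes 2
|[w]| = 11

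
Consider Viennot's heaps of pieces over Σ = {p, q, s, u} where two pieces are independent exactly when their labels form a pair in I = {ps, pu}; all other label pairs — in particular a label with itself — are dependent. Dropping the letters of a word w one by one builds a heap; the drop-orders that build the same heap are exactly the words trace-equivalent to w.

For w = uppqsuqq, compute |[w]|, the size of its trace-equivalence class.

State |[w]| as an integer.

drop 0:u onto floor
drop 1:p onto floor
drop 2:p onto {1:p}
drop 3:q onto {0:u, 2:p}
drop 4:s onto {3:q}
drop 5:u onto {4:s}
drop 6:q onto {5:u}
drop 7:q onto {6:q}
ground layer = {0:u, 1:p}
drop-orders for the pieces not yet dropped (sum over which currently-grounded one goes next):
  1 to go: {7} 1
  2 to go: {6,7} 1
  3 to go: {5,6,7} 1
  4 to go: {4,5,6,7} 1
  5 to go: {3,4,5,6,7} 1
  6 to go: {0,3,4,5,6,7} 1  {2,3,4,5,6,7} 1
  if 0:u drops first: 1 orders
  if 1:p drops first: 2 orders
heap linearizations: 3

3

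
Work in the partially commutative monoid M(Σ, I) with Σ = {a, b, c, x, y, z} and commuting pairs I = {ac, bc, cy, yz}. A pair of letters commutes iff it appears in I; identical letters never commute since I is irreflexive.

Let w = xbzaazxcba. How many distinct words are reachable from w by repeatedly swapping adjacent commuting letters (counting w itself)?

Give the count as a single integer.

piece 0:x — minimal
piece 1:b rests on {0:x}
piece 2:z rests on {1:b}
piece 3:a rests on {2:z}
piece 4:a rests on {3:a}
piece 5:z rests on {4:a}
piece 6:x rests on {5:z}
piece 7:c rests on {6:x}
piece 8:b rests on {6:x}
piece 9:a rests on {8:b}
minimal pieces: {0:x}
ways to finish when only these pieces remain (= sum over removing one remaining piece with nothing left below it):
  1 left: {7}→1  {9}→1
  2 left: {7,9}→2  {8,9}→1
  3 left: {7,8,9}→3
  4 left: {6,7,8,9}→3
  5 left: {5,6,7,8,9}→3
  6 left: {4,5,6,7,8,9}→3
  7 left: {3,4,5,6,7,8,9}→3
  8 left: {2,3,4,5,6,7,8,9}→3
  placing 0:x first → 3 extensions

3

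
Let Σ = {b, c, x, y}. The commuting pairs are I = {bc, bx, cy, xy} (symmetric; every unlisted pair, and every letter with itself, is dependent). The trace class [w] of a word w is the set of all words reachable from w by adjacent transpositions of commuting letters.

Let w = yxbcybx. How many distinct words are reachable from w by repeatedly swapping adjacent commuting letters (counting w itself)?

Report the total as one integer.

35

piece 0:y — minimal
piece 1:x — minimal
piece 2:b rests on {0:y}
piece 3:c rests on {1:x}
piece 4:y rests on {2:b}
piece 5:b rests on {4:y}
piece 6:x rests on {3:c}
minimal pieces: {0:y, 1:x}
ways to finish when only these pieces remain (= sum over removing one remaining piece with nothing left below it):
  1 left: {5}→1  {6}→1
  2 left: {3,6}→1  {4,5}→1  {5,6}→2
  3 left: {1,3,6}→1  {2,4,5}→1  {3,5,6}→3  {4,5,6}→3
  4 left: {0,2,4,5}→1  {1,3,5,6}→4  {2,4,5,6}→4  {3,4,5,6}→6
  5 left: {0,2,4,5,6}→5  {1,3,4,5,6}→10  {2,3,4,5,6}→10
  placing 0:y first → 20 extensions
  placing 1:x first → 15 extensions
total linear extensions = 35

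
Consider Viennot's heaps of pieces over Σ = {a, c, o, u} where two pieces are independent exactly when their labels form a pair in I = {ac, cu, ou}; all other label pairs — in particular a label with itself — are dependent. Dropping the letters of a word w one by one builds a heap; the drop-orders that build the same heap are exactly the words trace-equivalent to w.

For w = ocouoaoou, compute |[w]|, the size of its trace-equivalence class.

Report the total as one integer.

0(o) covers ∅
1(c) covers 0:o
2(o) covers 1:c
3(u) covers ∅
4(o) covers 2:o
5(a) covers 3:u, 4:o
6(o) covers 5:a
7(o) covers 6:o
8(u) covers 5:a
floor of heap: 0:o, 3:u
completions by unplaced set U, small U first (add the entries for U minus each lowest piece of U):
  |U|=1: {7}:1  {8}:1
  |U|=2: {6,7}:1  {7,8}:2
  |U|=3: {6,7,8}:3
  |U|=4: {5,6,7,8}:3
  |U|=5: {3,5,6,7,8}:3  {4,5,6,7,8}:3
  |U|=6: {2,4,5,6,7,8}:3  {3,4,5,6,7,8}:6
  |U|=7: {1,2,4,5,6,7,8}:3  {2,3,4,5,6,7,8}:9
  start at 0(o): 12
  start at 3(u): 3
sum over floor = 15

15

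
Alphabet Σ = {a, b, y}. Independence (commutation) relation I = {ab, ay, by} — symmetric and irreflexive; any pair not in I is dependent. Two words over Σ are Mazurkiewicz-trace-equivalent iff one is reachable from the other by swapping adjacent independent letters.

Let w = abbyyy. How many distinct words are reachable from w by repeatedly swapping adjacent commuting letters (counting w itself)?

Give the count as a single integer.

60

piece 0:a — minimal
piece 1:b — minimal
piece 2:b rests on {1:b}
piece 3:y — minimal
piece 4:y rests on {3:y}
piece 5:y rests on {4:y}
minimal pieces: {0:a, 1:b, 3:y}
ways to finish when only these pieces remain (= sum over removing one remaining piece with nothing left below it):
  1 left: {0}→1  {2}→1  {5}→1
  2 left: {0,2}→2  {0,5}→2  {1,2}→1  {2,5}→2  {4,5}→1
  3 left: {0,1,2}→3  {0,2,5}→6  {0,4,5}→3  {1,2,5}→3  {2,4,5}→3  {3,4,5}→1
  4 left: {0,1,2,5}→12  {0,2,4,5}→12  {0,3,4,5}→4  {1,2,4,5}→6  {2,3,4,5}→4
  placing 0:a first → 10 extensions
  placing 1:b first → 20 extensions
  placing 3:y first → 30 extensions
total linear extensions = 60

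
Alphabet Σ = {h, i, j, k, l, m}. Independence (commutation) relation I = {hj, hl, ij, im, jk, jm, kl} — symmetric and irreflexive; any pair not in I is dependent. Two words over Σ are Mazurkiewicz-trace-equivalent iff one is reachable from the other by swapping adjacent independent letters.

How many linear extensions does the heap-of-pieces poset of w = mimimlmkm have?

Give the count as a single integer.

10

0(m) covers ∅
1(i) covers ∅
2(m) covers 0:m
3(i) covers 1:i
4(m) covers 2:m
5(l) covers 3:i, 4:m
6(m) covers 5:l
7(k) covers 6:m
8(m) covers 7:k
floor of heap: 0:m, 1:i
completions by unplaced set U, small U first (add the entries for U minus each lowest piece of U):
  |U|=1: {8}:1
  |U|=2: {7,8}:1
  |U|=3: {6,7,8}:1
  |U|=4: {5,6,7,8}:1
  |U|=5: {3,5,6,7,8}:1  {4,5,6,7,8}:1
  |U|=6: {1,3,5,6,7,8}:1  {2,4,5,6,7,8}:1  {3,4,5,6,7,8}:2
  |U|=7: {0,2,4,5,6,7,8}:1  {1,3,4,5,6,7,8}:3  {2,3,4,5,6,7,8}:3
  start at 0(m): 6
  start at 1(i): 4
sum over floor = 10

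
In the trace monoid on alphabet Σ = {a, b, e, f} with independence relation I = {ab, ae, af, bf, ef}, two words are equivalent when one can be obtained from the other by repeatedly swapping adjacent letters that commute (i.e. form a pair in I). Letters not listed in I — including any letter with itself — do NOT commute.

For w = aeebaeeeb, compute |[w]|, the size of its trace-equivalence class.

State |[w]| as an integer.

piece 0:a — minimal
piece 1:e — minimal
piece 2:e rests on {1:e}
piece 3:b rests on {2:e}
piece 4:a rests on {0:a}
piece 5:e rests on {3:b}
piece 6:e rests on {5:e}
piece 7:e rests on {6:e}
piece 8:b rests on {7:e}
minimal pieces: {0:a, 1:e}
ways to finish when only these pieces remain (= sum over removing one remaining piece with nothing left below it):
  1 left: {4}→1  {8}→1
  2 left: {0,4}→1  {4,8}→2  {7,8}→1
  3 left: {0,4,8}→3  {4,7,8}→3  {6,7,8}→1
  4 left: {0,4,7,8}→6  {4,6,7,8}→4  {5,6,7,8}→1
  5 left: {0,4,6,7,8}→10  {3,5,6,7,8}→1  {4,5,6,7,8}→5
  6 left: {0,4,5,6,7,8}→15  {2,3,5,6,7,8}→1  {3,4,5,6,7,8}→6
  7 left: {0,3,4,5,6,7,8}→21  {1,2,3,5,6,7,8}→1  {2,3,4,5,6,7,8}→7
  placing 0:a first → 8 extensions
  placing 1:e first → 28 extensions
total linear extensions = 36

36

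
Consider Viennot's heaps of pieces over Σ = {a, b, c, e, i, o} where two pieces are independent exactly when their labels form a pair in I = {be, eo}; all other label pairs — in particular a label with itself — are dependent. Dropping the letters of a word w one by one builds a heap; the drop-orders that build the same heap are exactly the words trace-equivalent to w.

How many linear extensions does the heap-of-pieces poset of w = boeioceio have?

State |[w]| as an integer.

piece 0:b — minimal
piece 1:o rests on {0:b}
piece 2:e — minimal
piece 3:i rests on {1:o, 2:e}
piece 4:o rests on {3:i}
piece 5:c rests on {4:o}
piece 6:e rests on {5:c}
piece 7:i rests on {6:e}
piece 8:o rests on {7:i}
minimal pieces: {0:b, 2:e}
ways to finish when only these pieces remain (= sum over removing one remaining piece with nothing left below it):
  1 left: {8}→1
  2 left: {7,8}→1
  3 left: {6,7,8}→1
  4 left: {5,6,7,8}→1
  5 left: {4,5,6,7,8}→1
  6 left: {3,4,5,6,7,8}→1
  7 left: {1,3,4,5,6,7,8}→1  {2,3,4,5,6,7,8}→1
  placing 0:b first → 2 extensions
  placing 2:e first → 1 extensions
total linear extensions = 3

3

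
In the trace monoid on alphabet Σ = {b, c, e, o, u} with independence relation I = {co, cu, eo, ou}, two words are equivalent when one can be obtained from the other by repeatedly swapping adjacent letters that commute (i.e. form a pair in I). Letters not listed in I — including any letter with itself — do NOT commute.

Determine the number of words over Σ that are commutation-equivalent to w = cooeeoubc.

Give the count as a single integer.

0(c) covers ∅
1(o) covers ∅
2(o) covers 1:o
3(e) covers 0:c
4(e) covers 3:e
5(o) covers 2:o
6(u) covers 4:e
7(b) covers 5:o, 6:u
8(c) covers 7:b
floor of heap: 0:c, 1:o
completions by unplaced set U, small U first (add the entries for U minus each lowest piece of U):
  |U|=1: {8}:1
  |U|=2: {7,8}:1
  |U|=3: {5,7,8}:1  {6,7,8}:1
  |U|=4: {2,5,7,8}:1  {4,6,7,8}:1  {5,6,7,8}:2
  |U|=5: {1,2,5,7,8}:1  {2,5,6,7,8}:3  {3,4,6,7,8}:1  {4,5,6,7,8}:3
  |U|=6: {0,3,4,6,7,8}:1  {1,2,5,6,7,8}:4  {2,4,5,6,7,8}:6  {3,4,5,6,7,8}:4
  |U|=7: {0,3,4,5,6,7,8}:5  {1,2,4,5,6,7,8}:10  {2,3,4,5,6,7,8}:10
  start at 0(c): 20
  start at 1(o): 15
sum over floor = 35

35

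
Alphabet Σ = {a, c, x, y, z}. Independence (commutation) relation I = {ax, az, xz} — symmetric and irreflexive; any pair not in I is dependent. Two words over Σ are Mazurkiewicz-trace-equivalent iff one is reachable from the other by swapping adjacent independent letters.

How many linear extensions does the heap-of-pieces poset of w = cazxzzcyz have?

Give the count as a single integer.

20

0(c) covers ∅
1(a) covers 0:c
2(z) covers 0:c
3(x) covers 0:c
4(z) covers 2:z
5(z) covers 4:z
6(c) covers 1:a, 3:x, 5:z
7(y) covers 6:c
8(z) covers 7:y
floor of heap: 0:c
completions by unplaced set U, small U first (add the entries for U minus each lowest piece of U):
  |U|=1: {8}:1
  |U|=2: {7,8}:1
  |U|=3: {6,7,8}:1
  |U|=4: {1,6,7,8}:1  {3,6,7,8}:1  {5,6,7,8}:1
  |U|=5: {1,3,6,7,8}:2  {1,5,6,7,8}:2  {3,5,6,7,8}:2  {4,5,6,7,8}:1
  |U|=6: {1,3,5,6,7,8}:6  {1,4,5,6,7,8}:3  {2,4,5,6,7,8}:1  {3,4,5,6,7,8}:3
  |U|=7: {1,2,4,5,6,7,8}:4  {1,3,4,5,6,7,8}:12  {2,3,4,5,6,7,8}:4
  start at 0(c): 20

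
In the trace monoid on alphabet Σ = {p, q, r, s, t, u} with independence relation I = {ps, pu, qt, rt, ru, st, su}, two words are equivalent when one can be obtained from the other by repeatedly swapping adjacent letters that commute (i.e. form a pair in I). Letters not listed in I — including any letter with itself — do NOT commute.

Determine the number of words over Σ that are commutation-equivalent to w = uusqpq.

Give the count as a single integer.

0(u) covers ∅
1(u) covers 0:u
2(s) covers ∅
3(q) covers 1:u, 2:s
4(p) covers 3:q
5(q) covers 4:p
floor of heap: 0:u, 2:s
completions by unplaced set U, small U first (add the entries for U minus each lowest piece of U):
  |U|=1: {5}:1
  |U|=2: {4,5}:1
  |U|=3: {3,4,5}:1
  |U|=4: {1,3,4,5}:1  {2,3,4,5}:1
  start at 0(u): 2
  start at 2(s): 1
sum over floor = 3

3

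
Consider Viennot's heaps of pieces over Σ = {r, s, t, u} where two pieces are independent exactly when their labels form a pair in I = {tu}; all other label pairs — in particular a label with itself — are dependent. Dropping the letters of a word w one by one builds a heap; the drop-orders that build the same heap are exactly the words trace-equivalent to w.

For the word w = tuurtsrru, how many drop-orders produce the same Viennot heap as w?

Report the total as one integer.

piece 0:t — minimal
piece 1:u — minimal
piece 2:u rests on {1:u}
piece 3:r rests on {0:t, 2:u}
piece 4:t rests on {3:r}
piece 5:s rests on {4:t}
piece 6:r rests on {5:s}
piece 7:r rests on {6:r}
piece 8:u rests on {7:r}
minimal pieces: {0:t, 1:u}
ways to finish when only these pieces remain (= sum over removing one remaining piece with nothing left below it):
  1 left: {8}→1
  2 left: {7,8}→1
  3 left: {6,7,8}→1
  4 left: {5,6,7,8}→1
  5 left: {4,5,6,7,8}→1
  6 left: {3,4,5,6,7,8}→1
  7 left: {0,3,4,5,6,7,8}→1  {2,3,4,5,6,7,8}→1
  placing 0:t first → 1 extensions
  placing 1:u first → 2 extensions
total linear extensions = 3

3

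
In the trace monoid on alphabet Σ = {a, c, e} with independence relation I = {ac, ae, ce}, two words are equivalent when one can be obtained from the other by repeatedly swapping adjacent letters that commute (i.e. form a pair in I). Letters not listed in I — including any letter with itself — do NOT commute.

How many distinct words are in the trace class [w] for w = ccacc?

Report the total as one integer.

5

piece 0:c — minimal
piece 1:c rests on {0:c}
piece 2:a — minimal
piece 3:c rests on {1:c}
piece 4:c rests on {3:c}
minimal pieces: {0:c, 2:a}
ways to finish when only these pieces remain (= sum over removing one remaining piece with nothing left below it):
  1 left: {2}→1  {4}→1
  2 left: {2,4}→2  {3,4}→1
  3 left: {1,3,4}→1  {2,3,4}→3
  placing 0:c first → 4 extensions
  placing 2:a first → 1 extensions
total linear extensions = 5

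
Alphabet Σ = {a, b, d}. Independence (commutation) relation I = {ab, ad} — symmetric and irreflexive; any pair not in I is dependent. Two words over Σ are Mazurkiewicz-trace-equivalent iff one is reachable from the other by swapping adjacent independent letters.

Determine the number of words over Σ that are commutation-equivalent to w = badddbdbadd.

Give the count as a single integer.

0(b) covers ∅
1(a) covers ∅
2(d) covers 0:b
3(d) covers 2:d
4(d) covers 3:d
5(b) covers 4:d
6(d) covers 5:b
7(b) covers 6:d
8(a) covers 1:a
9(d) covers 7:b
10(d) covers 9:d
floor of heap: 0:b, 1:a
completions by unplaced set U, small U first (add the entries for U minus each lowest piece of U):
  |U|=1: {8}:1  {10}:1
  |U|=2: {1,8}:1  {8,10}:2  {9,10}:1
  |U|=3: {1,8,10}:3  {7,9,10}:1  {8,9,10}:3
  |U|=4: {1,8,9,10}:6  {6,7,9,10}:1  {7,8,9,10}:4
  |U|=5: {1,7,8,9,10}:10  {5,6,7,9,10}:1  {6,7,8,9,10}:5
  |U|=6: {1,6,7,8,9,10}:15  {4,5,6,7,9,10}:1  {5,6,7,8,9,10}:6
  |U|=7: {1,5,6,7,8,9,10}:21  {3,4,5,6,7,9,10}:1  {4,5,6,7,8,9,10}:7
  |U|=8: {1,4,5,6,7,8,9,10}:28  {2,3,4,5,6,7,9,10}:1  {3,4,5,6,7,8,9,10}:8
  |U|=9: {0,2,3,4,5,6,7,9,10}:1  {1,3,4,5,6,7,8,9,10}:36  {2,3,4,5,6,7,8,9,10}:9
  start at 0(b): 45
  start at 1(a): 10
sum over floor = 55

55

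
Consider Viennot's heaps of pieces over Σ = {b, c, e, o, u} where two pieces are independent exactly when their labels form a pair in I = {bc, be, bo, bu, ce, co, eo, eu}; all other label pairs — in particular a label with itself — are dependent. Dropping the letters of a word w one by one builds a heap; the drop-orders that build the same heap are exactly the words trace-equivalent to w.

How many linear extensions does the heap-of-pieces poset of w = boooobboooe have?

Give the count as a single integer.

1320

piece 0:b — minimal
piece 1:o — minimal
piece 2:o rests on {1:o}
piece 3:o rests on {2:o}
piece 4:o rests on {3:o}
piece 5:b rests on {0:b}
piece 6:b rests on {5:b}
piece 7:o rests on {4:o}
piece 8:o rests on {7:o}
piece 9:o rests on {8:o}
piece 10:e — minimal
minimal pieces: {0:b, 1:o, 10:e}
ways to finish when only these pieces remain (= sum over removing one remaining piece with nothing left below it):
  1 left: {6}→1  {9}→1  {10}→1
  2 left: {5,6}→1  {6,9}→2  {6,10}→2  {8,9}→1  {9,10}→2
  3 left: {0,5,6}→1  {5,6,9}→3  {5,6,10}→3  {6,8,9}→3  {6,9,10}→6  {7,8,9}→1  {8,9,10}→3
  4 left: {0,5,6,9}→4  {0,5,6,10}→4  {4,7,8,9}→1  {5,6,8,9}→6  {5,6,9,10}→12  {6,7,8,9}→4  {6,8,9,10}→12  {7,8,9,10}→4
  5 left: {0,5,6,8,9}→10  {0,5,6,9,10}→20  {3,4,7,8,9}→1  {4,6,7,8,9}→5  {4,7,8,9,10}→5  {5,6,7,8,9}→10  {5,6,8,9,10}→30  {6,7,8,9,10}→20
  6 left: {0,5,6,7,8,9}→20  {0,5,6,8,9,10}→60  {2,3,4,7,8,9}→1  {3,4,6,7,8,9}→6  {3,4,7,8,9,10}→6  {4,5,6,7,8,9}→15  {4,6,7,8,9,10}→30  {5,6,7,8,9,10}→60
  7 left: {0,4,5,6,7,8,9}→35  {0,5,6,7,8,9,10}→140  {1,2,3,4,7,8,9}→1  {2,3,4,6,7,8,9}→7  {2,3,4,7,8,9,10}→7  {3,4,5,6,7,8,9}→21  {3,4,6,7,8,9,10}→42  {4,5,6,7,8,9,10}→105
  8 left: {0,3,4,5,6,7,8,9}→56  {0,4,5,6,7,8,9,10}→280  {1,2,3,4,6,7,8,9}→8  {1,2,3,4,7,8,9,10}→8  {2,3,4,5,6,7,8,9}→28  {2,3,4,6,7,8,9,10}→56  {3,4,5,6,7,8,9,10}→168
  9 left: {0,2,3,4,5,6,7,8,9}→84  {0,3,4,5,6,7,8,9,10}→504  {1,2,3,4,5,6,7,8,9}→36  {1,2,3,4,6,7,8,9,10}→72  {2,3,4,5,6,7,8,9,10}→252
  placing 0:b first → 360 extensions
  placing 1:o first → 840 extensions
  placing 10:e first → 120 extensions
total linear extensions = 1320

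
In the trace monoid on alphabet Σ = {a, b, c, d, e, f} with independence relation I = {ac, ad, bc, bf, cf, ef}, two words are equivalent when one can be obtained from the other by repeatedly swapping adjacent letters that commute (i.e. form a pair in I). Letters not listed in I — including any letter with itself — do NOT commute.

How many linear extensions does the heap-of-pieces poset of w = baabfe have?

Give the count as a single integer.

0(b) covers ∅
1(a) covers 0:b
2(a) covers 1:a
3(b) covers 2:a
4(f) covers 2:a
5(e) covers 3:b
floor of heap: 0:b
completions by unplaced set U, small U first (add the entries for U minus each lowest piece of U):
  |U|=1: {4}:1  {5}:1
  |U|=2: {3,5}:1  {4,5}:2
  |U|=3: {3,4,5}:3
  |U|=4: {2,3,4,5}:3
  start at 0(b): 3

3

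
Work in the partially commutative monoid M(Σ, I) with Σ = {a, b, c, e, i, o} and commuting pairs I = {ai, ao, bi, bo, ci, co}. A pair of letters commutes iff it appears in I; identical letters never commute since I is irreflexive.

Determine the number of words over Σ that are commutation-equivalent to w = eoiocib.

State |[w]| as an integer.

drop 0:e onto floor
drop 1:o onto {0:e}
drop 2:i onto {1:o}
drop 3:o onto {2:i}
drop 4:c onto {0:e}
drop 5:i onto {3:o}
drop 6:b onto {4:c}
ground layer = {0:e}
drop-orders for the pieces not yet dropped (sum over which currently-grounded one goes next):
  1 to go: {5} 1  {6} 1
  2 to go: {3,5} 1  {4,6} 1  {5,6} 2
  3 to go: {2,3,5} 1  {3,5,6} 3  {4,5,6} 3
  4 to go: {1,2,3,5} 1  {2,3,5,6} 4  {3,4,5,6} 6
  5 to go: {1,2,3,5,6} 5  {2,3,4,5,6} 10
  if 0:e drops first: 15 orders

15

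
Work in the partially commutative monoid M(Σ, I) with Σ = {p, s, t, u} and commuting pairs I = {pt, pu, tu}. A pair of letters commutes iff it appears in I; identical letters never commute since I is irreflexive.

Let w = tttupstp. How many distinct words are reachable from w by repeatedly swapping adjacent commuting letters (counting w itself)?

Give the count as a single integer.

piece 0:t — minimal
piece 1:t rests on {0:t}
piece 2:t rests on {1:t}
piece 3:u — minimal
piece 4:p — minimal
piece 5:s rests on {2:t, 3:u, 4:p}
piece 6:t rests on {5:s}
piece 7:p rests on {5:s}
minimal pieces: {0:t, 3:u, 4:p}
ways to finish when only these pieces remain (= sum over removing one remaining piece with nothing left below it):
  1 left: {6}→1  {7}→1
  2 left: {6,7}→2
  3 left: {5,6,7}→2
  4 left: {2,5,6,7}→2  {3,5,6,7}→2  {4,5,6,7}→2
  5 left: {1,2,5,6,7}→2  {2,3,5,6,7}→4  {2,4,5,6,7}→4  {3,4,5,6,7}→4
  6 left: {0,1,2,5,6,7}→2  {1,2,3,5,6,7}→6  {1,2,4,5,6,7}→6  {2,3,4,5,6,7}→12
  placing 0:t first → 24 extensions
  placing 3:u first → 8 extensions
  placing 4:p first → 8 extensions
total linear extensions = 40

40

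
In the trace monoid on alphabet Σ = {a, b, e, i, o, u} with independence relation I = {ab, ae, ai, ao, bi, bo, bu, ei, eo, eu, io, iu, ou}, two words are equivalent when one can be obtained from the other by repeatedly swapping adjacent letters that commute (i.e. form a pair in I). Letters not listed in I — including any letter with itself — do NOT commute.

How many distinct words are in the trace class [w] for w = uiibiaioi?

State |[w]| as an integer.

drop 0:u onto floor
drop 1:i onto floor
drop 2:i onto {1:i}
drop 3:b onto floor
drop 4:i onto {2:i}
drop 5:a onto {0:u}
drop 6:i onto {4:i}
drop 7:o onto floor
drop 8:i onto {6:i}
ground layer = {0:u, 1:i, 3:b, 7:o}
drop-orders for the pieces not yet dropped (sum over which currently-grounded one goes next):
  1 to go: {3} 1  {5} 1  {7} 1  {8} 1
  2 to go: {0,5} 1  {3,5} 2  {3,7} 2  {3,8} 2  {5,7} 2  {5,8} 2  {6,8} 1  {7,8} 2
  3 to go: {0,3,5} 3  {0,5,7} 3  {0,5,8} 3  {3,5,7} 6  {3,5,8} 6  {3,6,8} 3  {3,7,8} 6  {4,6,8} 1  {5,6,8} 3  {5,7,8} 6  {6,7,8} 3
  4 to go: {0,3,5,7} 12  {0,3,5,8} 12  {0,5,6,8} 6  {0,5,7,8} 12  {2,4,6,8} 1  {3,4,6,8} 4  {3,5,6,8} 12  {3,5,7,8} 24  {3,6,7,8} 12  {4,5,6,8} 4  {4,6,7,8} 4  {5,6,7,8} 12
  5 to go: {0,3,5,6,8} 30  {0,3,5,7,8} 60  {0,4,5,6,8} 10  {0,5,6,7,8} 30  {1,2,4,6,8} 1  {2,3,4,6,8} 5  {2,4,5,6,8} 5  {2,4,6,7,8} 5  {3,4,5,6,8} 20  {3,4,6,7,8} 20  {3,5,6,7,8} 60  {4,5,6,7,8} 20
  6 to go: {0,2,4,5,6,8} 15  {0,3,4,5,6,8} 60  {0,3,5,6,7,8} 180  {0,4,5,6,7,8} 60  {1,2,3,4,6,8} 6  {1,2,4,5,6,8} 6  {1,2,4,6,7,8} 6  {2,3,4,5,6,8} 30  {2,3,4,6,7,8} 30  {2,4,5,6,7,8} 30  {3,4,5,6,7,8} 120
  7 to go: {0,1,2,4,5,6,8} 21  {0,2,3,4,5,6,8} 105  {0,2,4,5,6,7,8} 105  {0,3,4,5,6,7,8} 420  {1,2,3,4,5,6,8} 42  {1,2,3,4,6,7,8} 42  {1,2,4,5,6,7,8} 42  {2,3,4,5,6,7,8} 210
  if 0:u drops first: 336 orders
  if 1:i drops first: 840 orders
  if 3:b drops first: 168 orders
  if 7:o drops first: 168 orders
heap linearizations: 1512

1512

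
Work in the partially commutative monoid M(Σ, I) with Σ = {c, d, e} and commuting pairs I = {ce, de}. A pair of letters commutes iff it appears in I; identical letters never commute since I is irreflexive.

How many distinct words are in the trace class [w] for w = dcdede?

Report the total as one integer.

piece 0:d — minimal
piece 1:c rests on {0:d}
piece 2:d rests on {1:c}
piece 3:e — minimal
piece 4:d rests on {2:d}
piece 5:e rests on {3:e}
minimal pieces: {0:d, 3:e}
ways to finish when only these pieces remain (= sum over removing one remaining piece with nothing left below it):
  1 left: {4}→1  {5}→1
  2 left: {2,4}→1  {3,5}→1  {4,5}→2
  3 left: {1,2,4}→1  {2,4,5}→3  {3,4,5}→3
  4 left: {0,1,2,4}→1  {1,2,4,5}→4  {2,3,4,5}→6
  placing 0:d first → 10 extensions
  placing 3:e first → 5 extensions
total linear extensions = 15

15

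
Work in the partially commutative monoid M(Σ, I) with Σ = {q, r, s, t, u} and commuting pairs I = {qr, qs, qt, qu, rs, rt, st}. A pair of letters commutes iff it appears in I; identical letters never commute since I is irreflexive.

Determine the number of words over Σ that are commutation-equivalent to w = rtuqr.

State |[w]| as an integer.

0(r) covers ∅
1(t) covers ∅
2(u) covers 0:r, 1:t
3(q) covers ∅
4(r) covers 2:u
floor of heap: 0:r, 1:t, 3:q
completions by unplaced set U, small U first (add the entries for U minus each lowest piece of U):
  |U|=1: {3}:1  {4}:1
  |U|=2: {2,4}:1  {3,4}:2
  |U|=3: {0,2,4}:1  {1,2,4}:1  {2,3,4}:3
  start at 0(r): 4
  start at 1(t): 4
  start at 3(q): 2
sum over floor = 10

10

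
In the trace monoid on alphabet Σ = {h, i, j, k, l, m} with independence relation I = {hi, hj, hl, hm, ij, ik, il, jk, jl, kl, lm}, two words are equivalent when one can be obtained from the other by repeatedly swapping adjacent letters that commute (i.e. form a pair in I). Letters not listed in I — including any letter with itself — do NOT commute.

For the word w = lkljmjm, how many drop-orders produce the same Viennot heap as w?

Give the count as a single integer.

0(l) covers ∅
1(k) covers ∅
2(l) covers 0:l
3(j) covers ∅
4(m) covers 1:k, 3:j
5(j) covers 4:m
6(m) covers 5:j
floor of heap: 0:l, 1:k, 3:j
completions by unplaced set U, small U first (add the entries for U minus each lowest piece of U):
  |U|=1: {2}:1  {6}:1
  |U|=2: {0,2}:1  {2,6}:2  {5,6}:1
  |U|=3: {0,2,6}:3  {2,5,6}:3  {4,5,6}:1
  |U|=4: {0,2,5,6}:6  {1,4,5,6}:1  {2,4,5,6}:4  {3,4,5,6}:1
  |U|=5: {0,2,4,5,6}:10  {1,2,4,5,6}:5  {1,3,4,5,6}:2  {2,3,4,5,6}:5
  start at 0(l): 12
  start at 1(k): 15
  start at 3(j): 15
sum over floor = 42

42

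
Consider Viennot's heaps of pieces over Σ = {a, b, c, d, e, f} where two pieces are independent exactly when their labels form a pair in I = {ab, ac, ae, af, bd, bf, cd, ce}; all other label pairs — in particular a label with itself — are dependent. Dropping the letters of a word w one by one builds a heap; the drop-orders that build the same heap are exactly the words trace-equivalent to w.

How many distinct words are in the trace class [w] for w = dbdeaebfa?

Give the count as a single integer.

0(d) covers ∅
1(b) covers ∅
2(d) covers 0:d
3(e) covers 1:b, 2:d
4(a) covers 2:d
5(e) covers 3:e
6(b) covers 5:e
7(f) covers 5:e
8(a) covers 4:a
floor of heap: 0:d, 1:b
completions by unplaced set U, small U first (add the entries for U minus each lowest piece of U):
  |U|=1: {6}:1  {7}:1  {8}:1
  |U|=2: {4,8}:1  {6,7}:2  {6,8}:2  {7,8}:2
  |U|=3: {4,6,8}:3  {4,7,8}:3  {5,6,7}:2  {6,7,8}:6
  |U|=4: {3,5,6,7}:2  {4,6,7,8}:12  {5,6,7,8}:8
  |U|=5: {1,3,5,6,7}:2  {3,5,6,7,8}:10  {4,5,6,7,8}:20
  |U|=6: {1,3,5,6,7,8}:12  {3,4,5,6,7,8}:30
  |U|=7: {1,3,4,5,6,7,8}:42  {2,3,4,5,6,7,8}:30
  start at 0(d): 72
  start at 1(b): 30
sum over floor = 102

102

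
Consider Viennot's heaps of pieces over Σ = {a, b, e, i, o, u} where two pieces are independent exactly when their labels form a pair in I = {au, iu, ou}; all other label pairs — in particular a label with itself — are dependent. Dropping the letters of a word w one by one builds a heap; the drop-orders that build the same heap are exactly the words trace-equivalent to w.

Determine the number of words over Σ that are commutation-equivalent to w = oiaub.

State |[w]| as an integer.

4

drop 0:o onto floor
drop 1:i onto {0:o}
drop 2:a onto {1:i}
drop 3:u onto floor
drop 4:b onto {2:a, 3:u}
ground layer = {0:o, 3:u}
drop-orders for the pieces not yet dropped (sum over which currently-grounded one goes next):
  1 to go: {4} 1
  2 to go: {2,4} 1  {3,4} 1
  3 to go: {1,2,4} 1  {2,3,4} 2
  if 0:o drops first: 3 orders
  if 3:u drops first: 1 orders
heap linearizations: 4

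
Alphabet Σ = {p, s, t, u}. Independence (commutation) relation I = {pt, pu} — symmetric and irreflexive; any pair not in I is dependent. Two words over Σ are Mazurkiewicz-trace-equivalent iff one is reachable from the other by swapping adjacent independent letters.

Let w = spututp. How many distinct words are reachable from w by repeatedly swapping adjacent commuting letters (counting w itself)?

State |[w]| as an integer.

15

drop 0:s onto floor
drop 1:p onto {0:s}
drop 2:u onto {0:s}
drop 3:t onto {2:u}
drop 4:u onto {3:t}
drop 5:t onto {4:u}
drop 6:p onto {1:p}
ground layer = {0:s}
drop-orders for the pieces not yet dropped (sum over which currently-grounded one goes next):
  1 to go: {5} 1  {6} 1
  2 to go: {1,6} 1  {4,5} 1  {5,6} 2
  3 to go: {1,5,6} 3  {3,4,5} 1  {4,5,6} 3
  4 to go: {1,4,5,6} 6  {2,3,4,5} 1  {3,4,5,6} 4
  5 to go: {1,3,4,5,6} 10  {2,3,4,5,6} 5
  if 0:s drops first: 15 orders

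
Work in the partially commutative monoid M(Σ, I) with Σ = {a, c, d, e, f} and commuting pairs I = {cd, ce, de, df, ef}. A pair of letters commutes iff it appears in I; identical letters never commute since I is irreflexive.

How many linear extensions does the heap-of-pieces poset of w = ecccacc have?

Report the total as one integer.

#0=e has no predecessor
#1=c has no predecessor
#2=c depends on [1:c]
#3=c depends on [2:c]
#4=a depends on [0:e, 3:c]
#5=c depends on [4:a]
#6=c depends on [5:c]
sources: [0:e, 1:c]
N(rest) = Σ N(rest − s) over sources s of rest; N(one piece) = 1:
  size 1 → [6]=1
  size 2 → [5,6]=1
  size 3 → [4,5,6]=1
  size 4 → [0,4,5,6]=1  [3,4,5,6]=1
  size 5 → [0,3,4,5,6]=2  [2,3,4,5,6]=1
  first=0(e) contributes 1
  first=1(c) contributes 3
|[w]| = 4

4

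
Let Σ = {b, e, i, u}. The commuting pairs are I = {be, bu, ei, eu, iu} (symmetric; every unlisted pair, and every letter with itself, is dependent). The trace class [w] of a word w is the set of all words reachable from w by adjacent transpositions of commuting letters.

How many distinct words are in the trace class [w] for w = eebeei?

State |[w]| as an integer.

#0=e has no predecessor
#1=e depends on [0:e]
#2=b has no predecessor
#3=e depends on [1:e]
#4=e depends on [3:e]
#5=i depends on [2:b]
sources: [0:e, 2:b]
N(rest) = Σ N(rest − s) over sources s of rest; N(one piece) = 1:
  size 1 → [4]=1  [5]=1
  size 2 → [2,5]=1  [3,4]=1  [4,5]=2
  size 3 → [1,3,4]=1  [2,4,5]=3  [3,4,5]=3
  size 4 → [0,1,3,4]=1  [1,3,4,5]=4  [2,3,4,5]=6
  first=0(e) contributes 10
  first=2(b) contributes 5
|[w]| = 15

15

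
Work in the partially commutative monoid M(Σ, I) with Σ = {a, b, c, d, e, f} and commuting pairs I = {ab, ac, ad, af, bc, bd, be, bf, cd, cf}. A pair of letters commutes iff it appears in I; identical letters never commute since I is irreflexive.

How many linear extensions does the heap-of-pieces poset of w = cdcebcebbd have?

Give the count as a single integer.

piece 0:c — minimal
piece 1:d — minimal
piece 2:c rests on {0:c}
piece 3:e rests on {1:d, 2:c}
piece 4:b — minimal
piece 5:c rests on {3:e}
piece 6:e rests on {5:c}
piece 7:b rests on {4:b}
piece 8:b rests on {7:b}
piece 9:d rests on {6:e}
minimal pieces: {0:c, 1:d, 4:b}
ways to finish when only these pieces remain (= sum over removing one remaining piece with nothing left below it):
  1 left: {8}→1  {9}→1
  2 left: {6,9}→1  {7,8}→1  {8,9}→2
  3 left: {4,7,8}→1  {5,6,9}→1  {6,8,9}→3  {7,8,9}→3
  4 left: {3,5,6,9}→1  {4,7,8,9}→4  {5,6,8,9}→4  {6,7,8,9}→6
  5 left: {1,3,5,6,9}→1  {2,3,5,6,9}→1  {3,5,6,8,9}→5  {4,6,7,8,9}→10  {5,6,7,8,9}→10
  6 left: {0,2,3,5,6,9}→1  {1,2,3,5,6,9}→2  {1,3,5,6,8,9}→6  {2,3,5,6,8,9}→6  {3,5,6,7,8,9}→15  {4,5,6,7,8,9}→20
  7 left: {0,1,2,3,5,6,9}→3  {0,2,3,5,6,8,9}→7  {1,2,3,5,6,8,9}→14  {1,3,5,6,7,8,9}→21  {2,3,5,6,7,8,9}→21  {3,4,5,6,7,8,9}→35
  8 left: {0,1,2,3,5,6,8,9}→24  {0,2,3,5,6,7,8,9}→28  {1,2,3,5,6,7,8,9}→56  {1,3,4,5,6,7,8,9}→56  {2,3,4,5,6,7,8,9}→56
  placing 0:c first → 168 extensions
  placing 1:d first → 84 extensions
  placing 4:b first → 108 extensions
total linear extensions = 360

360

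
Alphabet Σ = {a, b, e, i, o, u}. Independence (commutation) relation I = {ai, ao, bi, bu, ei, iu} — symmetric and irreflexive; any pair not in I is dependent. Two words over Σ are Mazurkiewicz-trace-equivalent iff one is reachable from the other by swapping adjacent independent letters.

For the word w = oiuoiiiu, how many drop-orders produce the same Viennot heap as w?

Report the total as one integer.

0(o) covers ∅
1(i) covers 0:o
2(u) covers 0:o
3(o) covers 1:i, 2:u
4(i) covers 3:o
5(i) covers 4:i
6(i) covers 5:i
7(u) covers 3:o
floor of heap: 0:o
completions by unplaced set U, small U first (add the entries for U minus each lowest piece of U):
  |U|=1: {6}:1  {7}:1
  |U|=2: {5,6}:1  {6,7}:2
  |U|=3: {4,5,6}:1  {5,6,7}:3
  |U|=4: {4,5,6,7}:4
  |U|=5: {3,4,5,6,7}:4
  |U|=6: {1,3,4,5,6,7}:4  {2,3,4,5,6,7}:4
  start at 0(o): 8

8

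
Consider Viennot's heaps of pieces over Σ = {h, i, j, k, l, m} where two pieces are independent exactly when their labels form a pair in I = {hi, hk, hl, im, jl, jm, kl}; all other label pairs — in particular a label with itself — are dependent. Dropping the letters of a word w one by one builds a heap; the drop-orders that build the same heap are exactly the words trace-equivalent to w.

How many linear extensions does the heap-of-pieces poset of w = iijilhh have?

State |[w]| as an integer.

6

#0=i has no predecessor
#1=i depends on [0:i]
#2=j depends on [1:i]
#3=i depends on [2:j]
#4=l depends on [3:i]
#5=h depends on [2:j]
#6=h depends on [5:h]
sources: [0:i]
N(rest) = Σ N(rest − s) over sources s of rest; N(one piece) = 1:
  size 1 → [4]=1  [6]=1
  size 2 → [3,4]=1  [4,6]=2  [5,6]=1
  size 3 → [3,4,6]=3  [4,5,6]=3
  size 4 → [3,4,5,6]=6
  size 5 → [2,3,4,5,6]=6
  first=0(i) contributes 6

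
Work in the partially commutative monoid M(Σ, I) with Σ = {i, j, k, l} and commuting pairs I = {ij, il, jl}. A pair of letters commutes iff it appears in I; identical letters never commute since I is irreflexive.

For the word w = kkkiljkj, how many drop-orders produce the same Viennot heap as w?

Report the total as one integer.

drop 0:k onto floor
drop 1:k onto {0:k}
drop 2:k onto {1:k}
drop 3:i onto {2:k}
drop 4:l onto {2:k}
drop 5:j onto {2:k}
drop 6:k onto {3:i, 4:l, 5:j}
drop 7:j onto {6:k}
ground layer = {0:k}
drop-orders for the pieces not yet dropped (sum over which currently-grounded one goes next):
  1 to go: {7} 1
  2 to go: {6,7} 1
  3 to go: {3,6,7} 1  {4,6,7} 1  {5,6,7} 1
  4 to go: {3,4,6,7} 2  {3,5,6,7} 2  {4,5,6,7} 2
  5 to go: {3,4,5,6,7} 6
  6 to go: {2,3,4,5,6,7} 6
  if 0:k drops first: 6 orders

6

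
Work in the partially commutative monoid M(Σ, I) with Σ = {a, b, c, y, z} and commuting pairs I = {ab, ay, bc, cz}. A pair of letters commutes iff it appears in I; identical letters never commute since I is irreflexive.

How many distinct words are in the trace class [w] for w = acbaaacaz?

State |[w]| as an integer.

8

drop 0:a onto floor
drop 1:c onto {0:a}
drop 2:b onto floor
drop 3:a onto {1:c}
drop 4:a onto {3:a}
drop 5:a onto {4:a}
drop 6:c onto {5:a}
drop 7:a onto {6:c}
drop 8:z onto {2:b, 7:a}
ground layer = {0:a, 2:b}
drop-orders for the pieces not yet dropped (sum over which currently-grounded one goes next):
  1 to go: {8} 1
  2 to go: {2,8} 1  {7,8} 1
  3 to go: {2,7,8} 2  {6,7,8} 1
  4 to go: {2,6,7,8} 3  {5,6,7,8} 1
  5 to go: {2,5,6,7,8} 4  {4,5,6,7,8} 1
  6 to go: {2,4,5,6,7,8} 5  {3,4,5,6,7,8} 1
  7 to go: {1,3,4,5,6,7,8} 1  {2,3,4,5,6,7,8} 6
  if 0:a drops first: 7 orders
  if 2:b drops first: 1 orders
heap linearizations: 8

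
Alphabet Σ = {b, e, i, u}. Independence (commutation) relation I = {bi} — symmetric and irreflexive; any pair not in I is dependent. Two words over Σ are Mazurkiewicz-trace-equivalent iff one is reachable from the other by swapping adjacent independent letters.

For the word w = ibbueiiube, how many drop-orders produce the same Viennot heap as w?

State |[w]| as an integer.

0(i) covers ∅
1(b) covers ∅
2(b) covers 1:b
3(u) covers 0:i, 2:b
4(e) covers 3:u
5(i) covers 4:e
6(i) covers 5:i
7(u) covers 6:i
8(b) covers 7:u
9(e) covers 8:b
floor of heap: 0:i, 1:b
completions by unplaced set U, small U first (add the entries for U minus each lowest piece of U):
  |U|=1: {9}:1
  |U|=2: {8,9}:1
  |U|=3: {7,8,9}:1
  |U|=4: {6,7,8,9}:1
  |U|=5: {5,6,7,8,9}:1
  |U|=6: {4,5,6,7,8,9}:1
  |U|=7: {3,4,5,6,7,8,9}:1
  |U|=8: {0,3,4,5,6,7,8,9}:1  {2,3,4,5,6,7,8,9}:1
  start at 0(i): 1
  start at 1(b): 2
sum over floor = 3

3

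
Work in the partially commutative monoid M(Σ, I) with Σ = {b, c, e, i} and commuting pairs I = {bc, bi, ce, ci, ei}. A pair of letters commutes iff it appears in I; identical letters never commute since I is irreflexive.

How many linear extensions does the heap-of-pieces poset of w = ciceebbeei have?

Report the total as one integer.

#0=c has no predecessor
#1=i has no predecessor
#2=c depends on [0:c]
#3=e has no predecessor
#4=e depends on [3:e]
#5=b depends on [4:e]
#6=b depends on [5:b]
#7=e depends on [6:b]
#8=e depends on [7:e]
#9=i depends on [1:i]
sources: [0:c, 1:i, 3:e]
N(rest) = Σ N(rest − s) over sources s of rest; N(one piece) = 1:
  size 1 → [2]=1  [8]=1  [9]=1
  size 2 → [0,2]=1  [1,9]=1  [2,8]=2  [2,9]=2  [7,8]=1  [8,9]=2
  size 3 → [0,2,8]=3  [0,2,9]=3  [1,2,9]=3  [1,8,9]=3  [2,7,8]=3  [2,8,9]=6  [6,7,8]=1  [7,8,9]=3
  size 4 → [0,1,2,9]=6  [0,2,7,8]=6  [0,2,8,9]=12  [1,2,8,9]=12  [1,7,8,9]=6  [2,6,7,8]=4  [2,7,8,9]=12  [5,6,7,8]=1  [6,7,8,9]=4
  size 5 → [0,1,2,8,9]=30  [0,2,6,7,8]=10  [0,2,7,8,9]=30  [1,2,7,8,9]=30  [1,6,7,8,9]=10  [2,5,6,7,8]=5  [2,6,7,8,9]=20  [4,5,6,7,8]=1  [5,6,7,8,9]=5
  size 6 → [0,1,2,7,8,9]=90  [0,2,5,6,7,8]=15  [0,2,6,7,8,9]=60  [1,2,6,7,8,9]=60  [1,5,6,7,8,9]=15  [2,4,5,6,7,8]=6  [2,5,6,7,8,9]=30  [3,4,5,6,7,8]=1  [4,5,6,7,8,9]=6
  size 7 → [0,1,2,6,7,8,9]=210  [0,2,4,5,6,7,8]=21  [0,2,5,6,7,8,9]=105  [1,2,5,6,7,8,9]=105  [1,4,5,6,7,8,9]=21  [2,3,4,5,6,7,8]=7  [2,4,5,6,7,8,9]=42  [3,4,5,6,7,8,9]=7
  size 8 → [0,1,2,5,6,7,8,9]=420  [0,2,3,4,5,6,7,8]=28  [0,2,4,5,6,7,8,9]=168  [1,2,4,5,6,7,8,9]=168  [1,3,4,5,6,7,8,9]=28  [2,3,4,5,6,7,8,9]=56
  first=0(c) contributes 252
  first=1(i) contributes 252
  first=3(e) contributes 756
|[w]| = 1260

1260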